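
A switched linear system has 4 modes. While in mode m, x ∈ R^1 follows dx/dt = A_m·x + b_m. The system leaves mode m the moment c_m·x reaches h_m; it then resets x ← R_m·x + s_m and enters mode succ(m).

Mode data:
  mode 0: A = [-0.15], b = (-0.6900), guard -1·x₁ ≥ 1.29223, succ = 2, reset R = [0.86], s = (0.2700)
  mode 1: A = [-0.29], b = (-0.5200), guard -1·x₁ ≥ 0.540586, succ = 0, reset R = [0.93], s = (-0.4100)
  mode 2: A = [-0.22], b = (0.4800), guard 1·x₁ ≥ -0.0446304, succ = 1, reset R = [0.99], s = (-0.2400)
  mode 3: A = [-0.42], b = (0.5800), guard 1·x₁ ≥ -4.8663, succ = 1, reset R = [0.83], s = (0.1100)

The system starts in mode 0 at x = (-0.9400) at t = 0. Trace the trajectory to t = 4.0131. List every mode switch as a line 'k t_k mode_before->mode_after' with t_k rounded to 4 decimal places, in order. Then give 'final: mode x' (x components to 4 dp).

Mode 0: guard c·x = 1.2922 hit at Δt = 0.6746 (t = 0.6746), x⁻ = (-1.2922) → reset → x⁺ = (-0.8413), jump to mode 2
Mode 2: guard c·x = -0.0446 hit at Δt = 1.3904 (t = 2.0650), x⁻ = (-0.0446) → reset → x⁺ = (-0.2842), jump to mode 1
Mode 1: guard c·x = 0.5406 hit at Δt = 0.6422 (t = 2.7072), x⁻ = (-0.5406) → reset → x⁺ = (-0.9127), jump to mode 0
Mode 0: guard c·x = 1.2922 hit at Δt = 0.7241 (t = 3.4312), x⁻ = (-1.2922) → reset → x⁺ = (-0.8413), jump to mode 2
Mode 2: flow for 0.5819 to horizon, guard not reached → x = (-0.4781)

1 0.6746 0->2
2 2.0650 2->1
3 2.7072 1->0
4 3.4312 0->2
final: 2 -0.4781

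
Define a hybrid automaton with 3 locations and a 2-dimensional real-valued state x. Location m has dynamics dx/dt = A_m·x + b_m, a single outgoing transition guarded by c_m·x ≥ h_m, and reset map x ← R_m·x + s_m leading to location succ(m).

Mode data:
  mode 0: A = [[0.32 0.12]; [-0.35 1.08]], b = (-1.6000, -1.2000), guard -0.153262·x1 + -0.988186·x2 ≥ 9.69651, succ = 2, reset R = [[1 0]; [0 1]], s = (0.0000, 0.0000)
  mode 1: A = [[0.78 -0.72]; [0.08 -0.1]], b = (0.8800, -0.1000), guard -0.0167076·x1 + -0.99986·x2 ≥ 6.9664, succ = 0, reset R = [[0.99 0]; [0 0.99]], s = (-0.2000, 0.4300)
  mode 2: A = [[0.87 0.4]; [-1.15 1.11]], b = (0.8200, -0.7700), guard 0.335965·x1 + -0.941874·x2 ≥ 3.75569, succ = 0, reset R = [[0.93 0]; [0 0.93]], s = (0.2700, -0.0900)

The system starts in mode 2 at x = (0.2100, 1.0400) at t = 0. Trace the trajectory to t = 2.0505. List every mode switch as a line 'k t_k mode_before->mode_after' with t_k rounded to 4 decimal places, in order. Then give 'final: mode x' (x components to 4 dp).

Mode 2: guard c·x = 3.7557 hit at Δt = 1.4360 (t = 1.4360), x⁻ = (3.5342, -2.7268) → reset → x⁺ = (3.5568, -2.6259), jump to mode 0
Mode 0: flow for 0.6145 to horizon, guard not reached → x = (2.8702, -7.1499)

1 1.4360 2->0
final: 0 2.8702 -7.1499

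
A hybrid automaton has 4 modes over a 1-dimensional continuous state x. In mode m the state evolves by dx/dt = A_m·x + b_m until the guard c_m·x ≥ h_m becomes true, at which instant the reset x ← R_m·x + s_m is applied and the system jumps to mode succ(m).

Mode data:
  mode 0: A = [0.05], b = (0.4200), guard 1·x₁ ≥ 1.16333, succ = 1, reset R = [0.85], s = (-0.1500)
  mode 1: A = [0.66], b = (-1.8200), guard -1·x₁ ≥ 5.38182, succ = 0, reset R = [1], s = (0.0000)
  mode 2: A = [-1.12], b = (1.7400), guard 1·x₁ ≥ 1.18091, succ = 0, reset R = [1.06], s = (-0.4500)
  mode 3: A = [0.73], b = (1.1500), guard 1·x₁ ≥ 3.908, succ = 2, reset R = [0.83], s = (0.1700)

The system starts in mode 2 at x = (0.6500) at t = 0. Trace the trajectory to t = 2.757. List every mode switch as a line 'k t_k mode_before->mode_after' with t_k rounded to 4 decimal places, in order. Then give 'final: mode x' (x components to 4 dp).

Mode 2: guard c·x = 1.1809 hit at Δt = 0.7908 (t = 0.7908), x⁻ = (1.1809) → reset → x⁺ = (0.8018), jump to mode 0
Mode 0: guard c·x = 1.1633 hit at Δt = 0.7708 (t = 1.5616), x⁻ = (1.1633) → reset → x⁺ = (0.8388), jump to mode 1
Mode 1: flow for 1.1954 to horizon, guard not reached → x = (-1.4658)

1 0.7908 2->0
2 1.5616 0->1
final: 1 -1.4658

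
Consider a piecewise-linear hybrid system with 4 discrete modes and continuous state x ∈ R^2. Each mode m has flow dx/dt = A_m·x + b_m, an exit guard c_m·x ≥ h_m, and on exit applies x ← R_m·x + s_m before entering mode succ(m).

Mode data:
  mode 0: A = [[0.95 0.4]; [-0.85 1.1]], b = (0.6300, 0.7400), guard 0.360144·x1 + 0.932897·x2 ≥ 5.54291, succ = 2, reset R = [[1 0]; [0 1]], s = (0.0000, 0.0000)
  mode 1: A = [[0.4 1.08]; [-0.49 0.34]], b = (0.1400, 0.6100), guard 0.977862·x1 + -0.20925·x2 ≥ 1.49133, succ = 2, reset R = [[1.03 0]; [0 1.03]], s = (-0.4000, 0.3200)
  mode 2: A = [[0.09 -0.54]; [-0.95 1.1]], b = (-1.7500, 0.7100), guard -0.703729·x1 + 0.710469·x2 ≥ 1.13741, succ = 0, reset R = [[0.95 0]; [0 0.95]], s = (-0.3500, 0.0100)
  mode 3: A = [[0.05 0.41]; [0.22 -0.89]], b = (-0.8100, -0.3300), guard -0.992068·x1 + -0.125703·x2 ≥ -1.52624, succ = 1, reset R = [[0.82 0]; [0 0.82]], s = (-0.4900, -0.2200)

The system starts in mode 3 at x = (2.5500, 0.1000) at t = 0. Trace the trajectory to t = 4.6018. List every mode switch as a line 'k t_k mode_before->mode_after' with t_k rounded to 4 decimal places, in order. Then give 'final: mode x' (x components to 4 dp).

Mode 3: guard c·x = -1.5262 hit at Δt = 1.5671 (t = 1.5671), x⁻ = (1.5252, 0.1046) → reset → x⁺ = (0.7607, -0.1342), jump to mode 1
Mode 1: guard c·x = 1.4913 hit at Δt = 1.4469 (t = 3.0140), x⁻ = (1.5148, -0.0479) → reset → x⁺ = (1.1603, 0.2707), jump to mode 2
Mode 2: guard c·x = 1.1374 hit at Δt = 0.8590 (t = 3.8730), x⁻ = (-0.5444, 1.0617) → reset → x⁺ = (-0.8672, 1.0186), jump to mode 0
Mode 0: flow for 0.7288 to horizon, guard not reached → x = (-0.1973, 3.7409)

1 1.5671 3->1
2 3.0140 1->2
3 3.8730 2->0
final: 0 -0.1973 3.7409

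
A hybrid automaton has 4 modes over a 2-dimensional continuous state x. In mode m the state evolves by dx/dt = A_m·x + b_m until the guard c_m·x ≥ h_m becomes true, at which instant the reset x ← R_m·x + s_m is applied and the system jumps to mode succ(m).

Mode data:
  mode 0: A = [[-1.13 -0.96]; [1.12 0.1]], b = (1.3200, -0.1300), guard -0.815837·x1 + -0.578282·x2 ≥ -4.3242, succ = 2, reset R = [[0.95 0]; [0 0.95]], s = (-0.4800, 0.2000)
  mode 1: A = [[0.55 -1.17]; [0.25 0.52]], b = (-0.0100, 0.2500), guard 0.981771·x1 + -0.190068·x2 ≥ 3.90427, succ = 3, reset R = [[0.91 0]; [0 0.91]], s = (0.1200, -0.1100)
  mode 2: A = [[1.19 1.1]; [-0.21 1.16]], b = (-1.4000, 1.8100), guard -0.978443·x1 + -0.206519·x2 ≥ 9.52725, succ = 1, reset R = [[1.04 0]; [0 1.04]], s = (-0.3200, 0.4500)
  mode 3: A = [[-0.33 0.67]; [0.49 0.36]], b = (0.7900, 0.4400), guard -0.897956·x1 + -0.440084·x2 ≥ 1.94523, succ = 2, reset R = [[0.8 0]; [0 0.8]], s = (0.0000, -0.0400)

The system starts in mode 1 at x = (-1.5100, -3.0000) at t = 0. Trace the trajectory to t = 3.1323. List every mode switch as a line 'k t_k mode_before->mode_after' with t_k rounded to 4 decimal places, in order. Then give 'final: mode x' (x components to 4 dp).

1 0.9785 1->3
2 2.0358 3->2
3 2.8177 2->1
final: 1 -7.9004 -7.9962

Mode 1: guard c·x = 3.9043 hit at Δt = 0.9785 (t = 0.9785), x⁻ = (3.0872, -4.5950) → reset → x⁺ = (2.9293, -4.2914), jump to mode 3
Mode 3: guard c·x = 1.9452 hit at Δt = 1.0573 (t = 2.0358), x⁻ = (0.1482, -4.7225) → reset → x⁺ = (0.1185, -3.8180), jump to mode 2
Mode 2: guard c·x = 9.5273 hit at Δt = 0.7819 (t = 2.8177), x⁻ = (-8.3791, -6.4341) → reset → x⁺ = (-9.0343, -6.2415), jump to mode 1
Mode 1: flow for 0.3146 to horizon, guard not reached → x = (-7.9004, -7.9962)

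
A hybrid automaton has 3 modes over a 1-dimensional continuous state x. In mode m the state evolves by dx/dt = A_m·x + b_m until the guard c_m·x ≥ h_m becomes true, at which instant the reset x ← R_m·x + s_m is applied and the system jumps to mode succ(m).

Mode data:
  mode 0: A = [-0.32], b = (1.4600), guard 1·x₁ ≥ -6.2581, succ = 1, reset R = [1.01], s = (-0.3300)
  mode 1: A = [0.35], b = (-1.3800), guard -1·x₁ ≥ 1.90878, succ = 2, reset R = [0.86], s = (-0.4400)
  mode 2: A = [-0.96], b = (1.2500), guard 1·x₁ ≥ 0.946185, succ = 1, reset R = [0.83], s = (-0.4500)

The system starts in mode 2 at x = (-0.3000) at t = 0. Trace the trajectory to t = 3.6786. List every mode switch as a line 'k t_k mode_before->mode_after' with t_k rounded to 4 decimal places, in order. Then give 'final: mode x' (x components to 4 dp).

1 1.5671 2->1
2 2.9491 1->2
final: 2 -0.3776

Mode 2: guard c·x = 0.9462 hit at Δt = 1.5671 (t = 1.5671), x⁻ = (0.9462) → reset → x⁺ = (0.3353), jump to mode 1
Mode 1: guard c·x = 1.9088 hit at Δt = 1.3820 (t = 2.9491), x⁻ = (-1.9088) → reset → x⁺ = (-2.0816), jump to mode 2
Mode 2: flow for 0.7295 to horizon, guard not reached → x = (-0.3776)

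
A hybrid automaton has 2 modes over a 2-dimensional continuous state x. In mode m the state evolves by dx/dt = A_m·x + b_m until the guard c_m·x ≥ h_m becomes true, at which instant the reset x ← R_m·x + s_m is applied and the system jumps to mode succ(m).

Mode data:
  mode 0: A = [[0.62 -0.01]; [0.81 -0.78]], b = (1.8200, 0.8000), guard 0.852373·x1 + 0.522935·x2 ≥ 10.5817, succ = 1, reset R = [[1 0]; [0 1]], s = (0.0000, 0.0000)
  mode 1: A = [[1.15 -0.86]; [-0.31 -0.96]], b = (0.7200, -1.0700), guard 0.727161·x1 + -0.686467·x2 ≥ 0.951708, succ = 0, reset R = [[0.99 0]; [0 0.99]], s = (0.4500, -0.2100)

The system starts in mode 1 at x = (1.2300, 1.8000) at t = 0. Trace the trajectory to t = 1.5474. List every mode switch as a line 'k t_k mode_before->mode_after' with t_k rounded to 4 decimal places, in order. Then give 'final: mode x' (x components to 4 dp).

Mode 1: guard c·x = 0.9517 hit at Δt = 0.4526 (t = 0.4526), x⁻ = (1.8762, 0.6010) → reset → x⁺ = (2.3075, 0.3850), jump to mode 0
Mode 0: flow for 1.0948 to horizon, guard not reached → x = (7.3739, 3.6847)

1 0.4526 1->0
final: 0 7.3739 3.6847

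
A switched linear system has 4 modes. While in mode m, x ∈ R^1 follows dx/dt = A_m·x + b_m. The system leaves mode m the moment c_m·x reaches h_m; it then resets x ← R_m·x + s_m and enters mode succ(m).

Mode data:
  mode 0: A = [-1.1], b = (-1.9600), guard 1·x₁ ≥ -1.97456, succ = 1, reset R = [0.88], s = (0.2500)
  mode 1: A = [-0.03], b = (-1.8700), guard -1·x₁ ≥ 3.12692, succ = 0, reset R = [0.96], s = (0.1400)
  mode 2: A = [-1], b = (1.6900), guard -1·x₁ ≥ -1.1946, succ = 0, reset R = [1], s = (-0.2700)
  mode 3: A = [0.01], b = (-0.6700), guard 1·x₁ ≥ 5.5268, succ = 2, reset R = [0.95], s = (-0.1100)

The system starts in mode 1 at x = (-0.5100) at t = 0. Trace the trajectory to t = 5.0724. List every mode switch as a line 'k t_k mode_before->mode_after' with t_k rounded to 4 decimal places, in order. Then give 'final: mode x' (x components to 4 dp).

Mode 1: guard c·x = 3.1269 hit at Δt = 1.4417 (t = 1.4417), x⁻ = (-3.1269) → reset → x⁺ = (-2.8618), jump to mode 0
Mode 0: guard c·x = -1.9746 hit at Δt = 1.5667 (t = 3.0084), x⁻ = (-1.9746) → reset → x⁺ = (-1.4876), jump to mode 1
Mode 1: guard c·x = 3.1269 hit at Δt = 0.9104 (t = 3.9188), x⁻ = (-3.1269) → reset → x⁺ = (-2.8618), jump to mode 0
Mode 0: flow for 1.1536 to horizon, guard not reached → x = (-2.0854)

1 1.4417 1->0
2 3.0084 0->1
3 3.9188 1->0
final: 0 -2.0854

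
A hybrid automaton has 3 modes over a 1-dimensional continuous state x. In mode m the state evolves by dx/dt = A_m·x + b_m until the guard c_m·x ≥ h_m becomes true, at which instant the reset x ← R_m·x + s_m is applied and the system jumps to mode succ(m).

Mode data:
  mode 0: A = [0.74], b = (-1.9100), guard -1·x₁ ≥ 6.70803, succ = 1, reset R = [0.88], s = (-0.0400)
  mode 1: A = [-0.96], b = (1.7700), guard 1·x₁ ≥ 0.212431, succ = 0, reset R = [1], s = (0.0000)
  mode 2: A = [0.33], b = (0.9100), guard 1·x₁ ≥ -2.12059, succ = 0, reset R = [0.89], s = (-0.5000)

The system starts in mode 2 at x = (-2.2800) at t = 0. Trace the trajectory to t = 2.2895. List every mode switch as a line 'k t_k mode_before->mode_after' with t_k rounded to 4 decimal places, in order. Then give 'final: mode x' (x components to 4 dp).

1 0.8728 2->0
2 1.7184 0->1
final: 1 -2.6567

Mode 2: guard c·x = -2.1206 hit at Δt = 0.8728 (t = 0.8728), x⁻ = (-2.1206) → reset → x⁺ = (-2.3873), jump to mode 0
Mode 0: guard c·x = 6.7080 hit at Δt = 0.8456 (t = 1.7184), x⁻ = (-6.7080) → reset → x⁺ = (-5.9431), jump to mode 1
Mode 1: flow for 0.5711 to horizon, guard not reached → x = (-2.6567)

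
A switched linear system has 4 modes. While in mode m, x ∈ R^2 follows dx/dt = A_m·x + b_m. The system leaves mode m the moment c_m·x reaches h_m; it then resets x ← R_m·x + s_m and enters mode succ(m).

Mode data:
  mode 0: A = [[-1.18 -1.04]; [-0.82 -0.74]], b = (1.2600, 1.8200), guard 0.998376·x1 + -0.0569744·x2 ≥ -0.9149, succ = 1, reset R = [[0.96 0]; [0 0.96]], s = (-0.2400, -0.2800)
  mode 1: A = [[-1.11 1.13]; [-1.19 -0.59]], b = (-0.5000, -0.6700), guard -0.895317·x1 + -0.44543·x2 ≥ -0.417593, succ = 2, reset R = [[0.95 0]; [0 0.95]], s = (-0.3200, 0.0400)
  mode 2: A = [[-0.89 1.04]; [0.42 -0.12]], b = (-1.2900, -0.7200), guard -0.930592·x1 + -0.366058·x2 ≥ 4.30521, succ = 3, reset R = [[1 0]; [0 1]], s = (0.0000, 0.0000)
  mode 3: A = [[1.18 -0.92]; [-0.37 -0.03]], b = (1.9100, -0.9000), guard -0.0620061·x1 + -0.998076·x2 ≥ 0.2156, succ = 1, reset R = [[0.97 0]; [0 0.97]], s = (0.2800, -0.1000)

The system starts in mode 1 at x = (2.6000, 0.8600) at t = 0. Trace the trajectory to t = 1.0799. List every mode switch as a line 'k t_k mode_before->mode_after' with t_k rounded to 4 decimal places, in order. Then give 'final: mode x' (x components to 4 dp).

Mode 1: guard c·x = -0.4176 hit at Δt = 0.6489 (t = 0.6489), x⁻ = (0.8947, -0.8608) → reset → x⁺ = (0.5300, -0.7778), jump to mode 2
Mode 2: flow for 0.4310 to horizon, guard not reached → x = (-0.4366, -1.0372)

1 0.6489 1->2
final: 2 -0.4366 -1.0372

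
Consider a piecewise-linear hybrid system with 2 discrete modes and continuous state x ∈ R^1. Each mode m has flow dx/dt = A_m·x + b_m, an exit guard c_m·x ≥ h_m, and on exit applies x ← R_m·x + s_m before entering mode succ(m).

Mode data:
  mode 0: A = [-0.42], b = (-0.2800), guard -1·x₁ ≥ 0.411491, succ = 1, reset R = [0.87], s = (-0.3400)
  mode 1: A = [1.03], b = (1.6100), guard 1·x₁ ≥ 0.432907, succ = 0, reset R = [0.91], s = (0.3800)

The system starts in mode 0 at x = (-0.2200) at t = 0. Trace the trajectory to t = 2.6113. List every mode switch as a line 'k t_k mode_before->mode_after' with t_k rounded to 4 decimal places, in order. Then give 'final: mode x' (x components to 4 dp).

1 1.3330 0->1
2 2.1447 1->0
final: 0 0.5176

Mode 0: guard c·x = 0.4115 hit at Δt = 1.3330 (t = 1.3330), x⁻ = (-0.4115) → reset → x⁺ = (-0.6980), jump to mode 1
Mode 1: guard c·x = 0.4329 hit at Δt = 0.8117 (t = 2.1447), x⁻ = (0.4329) → reset → x⁺ = (0.7739), jump to mode 0
Mode 0: flow for 0.4666 to horizon, guard not reached → x = (0.5176)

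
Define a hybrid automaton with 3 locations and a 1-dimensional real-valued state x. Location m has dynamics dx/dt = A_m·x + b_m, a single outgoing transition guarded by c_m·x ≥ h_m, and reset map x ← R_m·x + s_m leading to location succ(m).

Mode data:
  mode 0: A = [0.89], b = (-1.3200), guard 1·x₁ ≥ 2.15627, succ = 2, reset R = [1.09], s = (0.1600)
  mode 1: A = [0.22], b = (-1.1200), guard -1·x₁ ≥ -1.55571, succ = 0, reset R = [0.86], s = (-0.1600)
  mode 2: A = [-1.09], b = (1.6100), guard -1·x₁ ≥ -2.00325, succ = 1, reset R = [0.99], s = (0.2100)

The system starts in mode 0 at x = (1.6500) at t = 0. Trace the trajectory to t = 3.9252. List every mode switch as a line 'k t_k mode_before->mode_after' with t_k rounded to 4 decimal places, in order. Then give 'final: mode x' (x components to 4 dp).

1 1.5672 0->2
2 2.1863 2->1
3 3.0902 1->0
final: 0 0.8414

Mode 0: guard c·x = 2.1563 hit at Δt = 1.5672 (t = 1.5672), x⁻ = (2.1563) → reset → x⁺ = (2.5103), jump to mode 2
Mode 2: guard c·x = -2.0032 hit at Δt = 0.6191 (t = 2.1863), x⁻ = (2.0033) → reset → x⁺ = (2.1932), jump to mode 1
Mode 1: guard c·x = -1.5557 hit at Δt = 0.9039 (t = 3.0902), x⁻ = (1.5557) → reset → x⁺ = (1.1779), jump to mode 0
Mode 0: flow for 0.8350 to horizon, guard not reached → x = (0.8414)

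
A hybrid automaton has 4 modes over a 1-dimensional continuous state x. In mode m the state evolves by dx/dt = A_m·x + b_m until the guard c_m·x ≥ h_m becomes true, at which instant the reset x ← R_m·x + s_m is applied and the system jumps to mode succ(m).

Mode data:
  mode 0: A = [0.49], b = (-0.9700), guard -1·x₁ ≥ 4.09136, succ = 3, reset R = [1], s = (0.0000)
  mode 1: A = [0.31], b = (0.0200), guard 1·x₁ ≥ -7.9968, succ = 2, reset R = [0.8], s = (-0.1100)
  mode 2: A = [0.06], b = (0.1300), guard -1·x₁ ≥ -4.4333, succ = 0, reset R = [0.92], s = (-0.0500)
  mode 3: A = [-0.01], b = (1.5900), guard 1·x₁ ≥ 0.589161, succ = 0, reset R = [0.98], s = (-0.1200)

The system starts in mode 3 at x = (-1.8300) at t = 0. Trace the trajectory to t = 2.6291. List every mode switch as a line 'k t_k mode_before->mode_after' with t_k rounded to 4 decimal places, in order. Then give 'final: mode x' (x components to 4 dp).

1 1.5156 3->0
final: 0 -0.6472

Mode 3: guard c·x = 0.5892 hit at Δt = 1.5156 (t = 1.5156), x⁻ = (0.5892) → reset → x⁺ = (0.4574), jump to mode 0
Mode 0: flow for 1.1135 to horizon, guard not reached → x = (-0.6472)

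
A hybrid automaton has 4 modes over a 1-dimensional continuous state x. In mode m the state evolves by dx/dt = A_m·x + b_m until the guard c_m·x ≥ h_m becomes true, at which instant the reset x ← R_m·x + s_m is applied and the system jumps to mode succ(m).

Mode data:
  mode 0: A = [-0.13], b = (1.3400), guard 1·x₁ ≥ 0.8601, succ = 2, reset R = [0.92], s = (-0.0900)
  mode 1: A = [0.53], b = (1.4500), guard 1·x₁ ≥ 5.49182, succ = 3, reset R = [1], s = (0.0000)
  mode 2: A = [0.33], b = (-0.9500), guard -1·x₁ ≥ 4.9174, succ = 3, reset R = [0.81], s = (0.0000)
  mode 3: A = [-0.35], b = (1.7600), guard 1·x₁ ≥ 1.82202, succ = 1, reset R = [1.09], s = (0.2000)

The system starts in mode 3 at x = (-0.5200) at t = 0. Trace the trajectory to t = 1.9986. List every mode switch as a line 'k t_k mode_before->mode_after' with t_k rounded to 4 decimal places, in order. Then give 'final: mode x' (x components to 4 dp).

Mode 3: guard c·x = 1.8220 hit at Δt = 1.5667 (t = 1.5667), x⁻ = (1.8220) → reset → x⁺ = (2.1860), jump to mode 1
Mode 1: flow for 0.4319 to horizon, guard not reached → x = (3.4520)

1 1.5667 3->1
final: 1 3.4520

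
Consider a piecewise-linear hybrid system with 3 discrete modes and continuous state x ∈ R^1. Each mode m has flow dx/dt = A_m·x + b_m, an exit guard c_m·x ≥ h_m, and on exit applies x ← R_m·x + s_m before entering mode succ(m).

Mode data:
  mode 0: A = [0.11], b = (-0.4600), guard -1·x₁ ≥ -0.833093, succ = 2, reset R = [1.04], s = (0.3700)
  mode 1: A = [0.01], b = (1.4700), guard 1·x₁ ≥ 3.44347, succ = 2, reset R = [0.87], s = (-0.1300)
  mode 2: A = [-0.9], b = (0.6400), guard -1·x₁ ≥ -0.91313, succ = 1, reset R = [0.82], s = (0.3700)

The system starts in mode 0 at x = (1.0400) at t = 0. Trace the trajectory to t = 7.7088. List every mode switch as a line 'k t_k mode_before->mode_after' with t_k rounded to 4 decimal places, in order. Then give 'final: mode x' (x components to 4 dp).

1 0.5798 0->2
2 1.6416 2->1
3 3.1989 1->2
4 5.8290 2->1
5 7.3862 1->2
final: 2 2.3229

Mode 0: guard c·x = -0.8331 hit at Δt = 0.5798 (t = 0.5798), x⁻ = (0.8331) → reset → x⁺ = (1.2364), jump to mode 2
Mode 2: guard c·x = -0.9131 hit at Δt = 1.0618 (t = 1.6416), x⁻ = (0.9131) → reset → x⁺ = (1.1188), jump to mode 1
Mode 1: guard c·x = 3.4435 hit at Δt = 1.5573 (t = 3.1989), x⁻ = (3.4435) → reset → x⁺ = (2.8658), jump to mode 2
Mode 2: guard c·x = -0.9131 hit at Δt = 2.6301 (t = 5.8290), x⁻ = (0.9131) → reset → x⁺ = (1.1188), jump to mode 1
Mode 1: guard c·x = 3.4435 hit at Δt = 1.5573 (t = 7.3862), x⁻ = (3.4435) → reset → x⁺ = (2.8658), jump to mode 2
Mode 2: flow for 0.3226 to horizon, guard not reached → x = (2.3229)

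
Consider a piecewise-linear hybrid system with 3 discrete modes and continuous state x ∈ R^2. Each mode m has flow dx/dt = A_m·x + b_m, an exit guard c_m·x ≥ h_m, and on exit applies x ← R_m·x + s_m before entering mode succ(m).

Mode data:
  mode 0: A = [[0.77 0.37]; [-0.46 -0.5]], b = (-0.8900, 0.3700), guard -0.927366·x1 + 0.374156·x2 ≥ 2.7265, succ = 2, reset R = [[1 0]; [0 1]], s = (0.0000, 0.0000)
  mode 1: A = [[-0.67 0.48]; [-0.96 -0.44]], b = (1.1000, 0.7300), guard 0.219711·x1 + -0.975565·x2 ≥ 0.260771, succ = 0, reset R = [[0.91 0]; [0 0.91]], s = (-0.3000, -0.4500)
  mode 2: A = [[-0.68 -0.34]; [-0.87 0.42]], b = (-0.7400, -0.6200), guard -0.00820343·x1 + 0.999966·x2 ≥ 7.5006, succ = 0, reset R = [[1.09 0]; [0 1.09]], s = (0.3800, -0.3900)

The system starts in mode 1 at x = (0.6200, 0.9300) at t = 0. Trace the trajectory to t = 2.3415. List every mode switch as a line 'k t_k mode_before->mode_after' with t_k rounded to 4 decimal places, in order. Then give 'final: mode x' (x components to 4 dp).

Mode 1: guard c·x = 0.2608 hit at Δt = 1.4174 (t = 1.4174), x⁻ = (1.4525, 0.0598) → reset → x⁺ = (1.0218, -0.3956), jump to mode 0
Mode 0: flow for 0.9241 to horizon, guard not reached → x = (0.7098, -0.2711)

1 1.4174 1->0
final: 0 0.7098 -0.2711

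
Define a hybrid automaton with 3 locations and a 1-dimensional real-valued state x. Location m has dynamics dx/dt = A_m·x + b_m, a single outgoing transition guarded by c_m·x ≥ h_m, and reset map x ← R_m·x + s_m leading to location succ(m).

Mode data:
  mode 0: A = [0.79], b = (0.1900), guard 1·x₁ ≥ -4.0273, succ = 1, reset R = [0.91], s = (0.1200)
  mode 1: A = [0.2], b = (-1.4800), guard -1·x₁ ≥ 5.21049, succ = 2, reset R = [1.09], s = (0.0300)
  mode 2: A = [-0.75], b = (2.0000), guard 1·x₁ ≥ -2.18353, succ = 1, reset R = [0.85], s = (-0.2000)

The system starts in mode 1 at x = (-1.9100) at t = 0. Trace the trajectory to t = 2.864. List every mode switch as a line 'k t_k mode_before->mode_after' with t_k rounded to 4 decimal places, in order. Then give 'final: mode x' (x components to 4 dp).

1 1.5172 1->2
2 2.2361 2->1
final: 1 -3.3213

Mode 1: guard c·x = 5.2105 hit at Δt = 1.5172 (t = 1.5172), x⁻ = (-5.2105) → reset → x⁺ = (-5.6494), jump to mode 2
Mode 2: guard c·x = -2.1835 hit at Δt = 0.7189 (t = 2.2361), x⁻ = (-2.1835) → reset → x⁺ = (-2.0560), jump to mode 1
Mode 1: flow for 0.6279 to horizon, guard not reached → x = (-3.3213)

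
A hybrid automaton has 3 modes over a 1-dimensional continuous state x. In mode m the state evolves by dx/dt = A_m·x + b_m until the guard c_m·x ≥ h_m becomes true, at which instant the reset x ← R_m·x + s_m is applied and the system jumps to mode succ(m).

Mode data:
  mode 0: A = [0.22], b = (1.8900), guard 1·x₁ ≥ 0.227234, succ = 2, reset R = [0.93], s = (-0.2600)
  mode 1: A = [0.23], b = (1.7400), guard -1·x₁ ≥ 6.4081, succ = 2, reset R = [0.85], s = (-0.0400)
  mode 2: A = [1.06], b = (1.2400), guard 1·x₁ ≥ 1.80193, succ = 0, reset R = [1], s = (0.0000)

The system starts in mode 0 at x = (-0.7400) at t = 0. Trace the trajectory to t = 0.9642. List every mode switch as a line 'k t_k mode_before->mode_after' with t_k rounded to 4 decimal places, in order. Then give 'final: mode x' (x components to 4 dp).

1 0.5281 0->2
final: 2 0.6102

Mode 0: guard c·x = 0.2272 hit at Δt = 0.5281 (t = 0.5281), x⁻ = (0.2272) → reset → x⁺ = (-0.0487), jump to mode 2
Mode 2: flow for 0.4361 to horizon, guard not reached → x = (0.6102)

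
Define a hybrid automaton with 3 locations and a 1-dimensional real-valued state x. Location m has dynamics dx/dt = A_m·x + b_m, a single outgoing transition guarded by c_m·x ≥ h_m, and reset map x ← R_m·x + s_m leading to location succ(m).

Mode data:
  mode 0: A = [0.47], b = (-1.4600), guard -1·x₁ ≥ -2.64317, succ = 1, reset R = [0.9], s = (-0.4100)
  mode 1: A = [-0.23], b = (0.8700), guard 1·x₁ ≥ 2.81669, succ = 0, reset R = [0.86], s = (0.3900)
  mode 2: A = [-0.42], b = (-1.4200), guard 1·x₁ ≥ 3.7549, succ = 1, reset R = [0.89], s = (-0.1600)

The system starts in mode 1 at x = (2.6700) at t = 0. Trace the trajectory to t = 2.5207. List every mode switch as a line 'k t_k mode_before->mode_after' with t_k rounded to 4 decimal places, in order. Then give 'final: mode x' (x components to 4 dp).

1 0.6147 1->0
2 1.5817 0->1
final: 1 2.3211

Mode 1: guard c·x = 2.8167 hit at Δt = 0.6147 (t = 0.6147), x⁻ = (2.8167) → reset → x⁺ = (2.8124), jump to mode 0
Mode 0: guard c·x = -2.6432 hit at Δt = 0.9670 (t = 1.5817), x⁻ = (2.6432) → reset → x⁺ = (1.9689), jump to mode 1
Mode 1: flow for 0.9390 to horizon, guard not reached → x = (2.3211)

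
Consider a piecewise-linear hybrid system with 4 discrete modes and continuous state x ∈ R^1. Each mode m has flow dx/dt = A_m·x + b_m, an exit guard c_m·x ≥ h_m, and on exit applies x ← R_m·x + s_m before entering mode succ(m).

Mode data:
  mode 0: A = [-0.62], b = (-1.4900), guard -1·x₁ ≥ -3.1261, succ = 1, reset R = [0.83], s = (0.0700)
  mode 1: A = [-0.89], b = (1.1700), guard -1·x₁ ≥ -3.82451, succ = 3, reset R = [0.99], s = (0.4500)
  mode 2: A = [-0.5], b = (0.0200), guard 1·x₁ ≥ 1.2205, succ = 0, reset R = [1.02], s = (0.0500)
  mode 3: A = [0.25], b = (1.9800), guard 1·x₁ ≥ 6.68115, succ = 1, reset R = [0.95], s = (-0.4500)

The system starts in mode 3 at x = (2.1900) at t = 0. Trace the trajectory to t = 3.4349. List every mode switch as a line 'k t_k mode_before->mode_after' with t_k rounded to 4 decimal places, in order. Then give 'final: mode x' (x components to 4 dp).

1 1.4703 3->1
2 2.1467 1->3
3 2.8797 3->1
final: 1 4.1105

Mode 3: guard c·x = 6.6811 hit at Δt = 1.4703 (t = 1.4703), x⁻ = (6.6812) → reset → x⁺ = (5.8971), jump to mode 1
Mode 1: guard c·x = -3.8245 hit at Δt = 0.6764 (t = 2.1467), x⁻ = (3.8245) → reset → x⁺ = (4.2363), jump to mode 3
Mode 3: guard c·x = 6.6811 hit at Δt = 0.7330 (t = 2.8797), x⁻ = (6.6812) → reset → x⁺ = (5.8971), jump to mode 1
Mode 1: flow for 0.5552 to horizon, guard not reached → x = (4.1105)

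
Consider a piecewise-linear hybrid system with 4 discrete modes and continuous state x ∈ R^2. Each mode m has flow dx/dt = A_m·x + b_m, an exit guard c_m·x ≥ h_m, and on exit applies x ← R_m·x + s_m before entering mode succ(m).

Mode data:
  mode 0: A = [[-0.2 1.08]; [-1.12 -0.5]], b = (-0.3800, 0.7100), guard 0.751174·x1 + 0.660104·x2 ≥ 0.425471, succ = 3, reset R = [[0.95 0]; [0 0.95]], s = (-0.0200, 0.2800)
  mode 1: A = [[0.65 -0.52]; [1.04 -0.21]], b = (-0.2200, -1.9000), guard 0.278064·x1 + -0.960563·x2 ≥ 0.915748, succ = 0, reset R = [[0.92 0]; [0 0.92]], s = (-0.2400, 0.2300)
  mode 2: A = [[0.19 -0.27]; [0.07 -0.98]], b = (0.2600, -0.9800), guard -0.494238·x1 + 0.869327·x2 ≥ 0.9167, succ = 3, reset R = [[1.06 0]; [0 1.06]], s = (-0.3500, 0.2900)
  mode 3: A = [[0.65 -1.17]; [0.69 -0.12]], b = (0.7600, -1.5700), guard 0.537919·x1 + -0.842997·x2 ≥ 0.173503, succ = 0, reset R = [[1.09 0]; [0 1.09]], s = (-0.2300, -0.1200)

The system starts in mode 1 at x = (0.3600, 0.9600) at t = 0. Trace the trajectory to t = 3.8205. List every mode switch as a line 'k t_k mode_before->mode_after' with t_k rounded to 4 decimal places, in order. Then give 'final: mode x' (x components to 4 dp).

1 1.1051 1->0
2 2.6265 0->3
3 3.3640 3->0
final: 0 -0.4707 0.1733

Mode 1: guard c·x = 0.9157 hit at Δt = 1.1051 (t = 1.1051), x⁻ = (0.2763, -0.8734) → reset → x⁺ = (0.0142, -0.5735), jump to mode 0
Mode 0: guard c·x = 0.4255 hit at Δt = 1.5214 (t = 2.6265), x⁻ = (-0.1560, 0.8221) → reset → x⁺ = (-0.1682, 1.0610), jump to mode 3
Mode 3: guard c·x = 0.1735 hit at Δt = 0.7375 (t = 3.3640), x⁻ = (-0.0500, -0.2377) → reset → x⁺ = (-0.2845, -0.3791), jump to mode 0
Mode 0: flow for 0.4565 to horizon, guard not reached → x = (-0.4707, 0.1733)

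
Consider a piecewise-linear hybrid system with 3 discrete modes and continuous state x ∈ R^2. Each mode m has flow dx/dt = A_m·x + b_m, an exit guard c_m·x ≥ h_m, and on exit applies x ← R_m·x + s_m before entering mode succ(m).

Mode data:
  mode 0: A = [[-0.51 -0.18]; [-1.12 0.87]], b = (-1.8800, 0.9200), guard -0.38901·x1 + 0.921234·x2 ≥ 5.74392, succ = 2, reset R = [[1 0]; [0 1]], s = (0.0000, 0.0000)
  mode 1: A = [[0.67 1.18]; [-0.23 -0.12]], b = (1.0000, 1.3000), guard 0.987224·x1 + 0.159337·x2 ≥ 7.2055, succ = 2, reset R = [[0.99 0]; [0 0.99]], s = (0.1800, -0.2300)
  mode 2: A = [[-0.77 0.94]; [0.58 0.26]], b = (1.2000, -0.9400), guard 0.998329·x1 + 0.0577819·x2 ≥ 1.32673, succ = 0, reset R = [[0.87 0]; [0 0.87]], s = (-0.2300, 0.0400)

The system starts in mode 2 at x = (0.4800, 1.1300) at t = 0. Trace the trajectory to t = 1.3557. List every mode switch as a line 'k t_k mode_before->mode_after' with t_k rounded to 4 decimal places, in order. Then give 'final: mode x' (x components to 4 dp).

1 0.5196 2->0
final: 0 -0.9331 3.0653

Mode 2: guard c·x = 1.3267 hit at Δt = 0.5196 (t = 0.5196), x⁻ = (1.2677, 1.0590) → reset → x⁺ = (0.8729, 0.9613), jump to mode 0
Mode 0: flow for 0.8361 to horizon, guard not reached → x = (-0.9331, 3.0653)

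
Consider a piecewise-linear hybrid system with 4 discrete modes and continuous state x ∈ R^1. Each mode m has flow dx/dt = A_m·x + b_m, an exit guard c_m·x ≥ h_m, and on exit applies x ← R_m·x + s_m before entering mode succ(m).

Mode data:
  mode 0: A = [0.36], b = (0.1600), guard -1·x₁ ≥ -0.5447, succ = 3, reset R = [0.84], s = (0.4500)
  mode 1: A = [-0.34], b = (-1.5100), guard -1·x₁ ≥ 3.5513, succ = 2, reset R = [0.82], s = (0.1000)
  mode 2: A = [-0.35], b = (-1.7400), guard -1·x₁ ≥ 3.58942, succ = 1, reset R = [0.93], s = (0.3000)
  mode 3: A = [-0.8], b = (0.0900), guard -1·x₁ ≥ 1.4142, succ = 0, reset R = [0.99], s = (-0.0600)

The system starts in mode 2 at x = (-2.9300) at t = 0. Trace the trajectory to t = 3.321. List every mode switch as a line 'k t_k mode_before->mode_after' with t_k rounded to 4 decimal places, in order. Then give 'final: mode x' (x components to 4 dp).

Mode 2: guard c·x = 3.5894 hit at Δt = 1.1146 (t = 1.1146), x⁻ = (-3.5894) → reset → x⁺ = (-3.0382), jump to mode 1
Mode 1: guard c·x = 3.5513 hit at Δt = 1.3391 (t = 2.4537), x⁻ = (-3.5513) → reset → x⁺ = (-2.8121), jump to mode 2
Mode 2: flow for 0.8673 to horizon, guard not reached → x = (-3.3774)

1 1.1146 2->1
2 2.4537 1->2
final: 2 -3.3774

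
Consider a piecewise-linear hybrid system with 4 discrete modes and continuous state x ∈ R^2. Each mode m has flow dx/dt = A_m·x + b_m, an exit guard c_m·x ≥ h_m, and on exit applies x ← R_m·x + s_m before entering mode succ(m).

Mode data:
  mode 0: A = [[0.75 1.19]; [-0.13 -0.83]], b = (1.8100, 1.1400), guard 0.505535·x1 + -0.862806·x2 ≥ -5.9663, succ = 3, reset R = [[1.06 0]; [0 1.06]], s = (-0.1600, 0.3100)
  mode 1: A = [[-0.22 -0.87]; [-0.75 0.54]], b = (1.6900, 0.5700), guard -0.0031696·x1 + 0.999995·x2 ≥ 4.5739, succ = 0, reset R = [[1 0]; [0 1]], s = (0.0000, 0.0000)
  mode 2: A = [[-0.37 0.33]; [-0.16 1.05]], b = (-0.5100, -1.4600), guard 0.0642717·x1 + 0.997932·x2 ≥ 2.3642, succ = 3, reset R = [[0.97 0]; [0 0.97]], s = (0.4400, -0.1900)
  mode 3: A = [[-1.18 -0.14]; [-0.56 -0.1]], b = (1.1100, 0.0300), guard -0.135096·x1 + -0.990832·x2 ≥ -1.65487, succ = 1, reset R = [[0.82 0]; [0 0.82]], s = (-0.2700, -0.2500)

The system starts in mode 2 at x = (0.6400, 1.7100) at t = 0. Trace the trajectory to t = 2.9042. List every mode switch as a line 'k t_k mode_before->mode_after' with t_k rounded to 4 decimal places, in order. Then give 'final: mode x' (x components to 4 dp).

Mode 2: guard c·x = 2.3642 hit at Δt = 1.2456 (t = 1.2456), x⁻ = (0.5460, 2.3339) → reset → x⁺ = (0.9696, 2.0739), jump to mode 3
Mode 3: guard c·x = -1.6549 hit at Δt = 0.8015 (t = 2.0471), x⁻ = (0.8237, 1.5579) → reset → x⁺ = (0.4054, 1.0275), jump to mode 1
Mode 1: flow for 0.8571 to horizon, guard not reached → x = (0.7066, 1.7675)

1 1.2456 2->3
2 2.0471 3->1
final: 1 0.7066 1.7675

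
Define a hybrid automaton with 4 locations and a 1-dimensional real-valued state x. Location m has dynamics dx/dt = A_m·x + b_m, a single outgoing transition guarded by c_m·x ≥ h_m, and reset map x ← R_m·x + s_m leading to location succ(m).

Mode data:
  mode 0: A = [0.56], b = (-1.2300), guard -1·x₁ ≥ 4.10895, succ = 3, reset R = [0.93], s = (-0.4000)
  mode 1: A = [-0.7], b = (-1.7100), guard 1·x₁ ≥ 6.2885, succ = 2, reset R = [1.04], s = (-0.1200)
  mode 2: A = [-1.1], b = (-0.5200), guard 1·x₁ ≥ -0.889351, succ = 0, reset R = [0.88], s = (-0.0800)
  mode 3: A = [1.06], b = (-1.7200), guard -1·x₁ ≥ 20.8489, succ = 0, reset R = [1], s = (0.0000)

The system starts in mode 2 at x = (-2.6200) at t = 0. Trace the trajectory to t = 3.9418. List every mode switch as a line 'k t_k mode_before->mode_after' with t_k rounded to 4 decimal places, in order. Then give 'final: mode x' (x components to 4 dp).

Mode 2: guard c·x = -0.8894 hit at Δt = 1.4907 (t = 1.4907), x⁻ = (-0.8894) → reset → x⁺ = (-0.8626), jump to mode 0
Mode 0: guard c·x = 4.1090 hit at Δt = 1.2916 (t = 2.7823), x⁻ = (-4.1090) → reset → x⁺ = (-4.2213), jump to mode 3
Mode 3: flow for 1.1595 to horizon, guard not reached → x = (-18.3523)

1 1.4907 2->0
2 2.7823 0->3
final: 3 -18.3523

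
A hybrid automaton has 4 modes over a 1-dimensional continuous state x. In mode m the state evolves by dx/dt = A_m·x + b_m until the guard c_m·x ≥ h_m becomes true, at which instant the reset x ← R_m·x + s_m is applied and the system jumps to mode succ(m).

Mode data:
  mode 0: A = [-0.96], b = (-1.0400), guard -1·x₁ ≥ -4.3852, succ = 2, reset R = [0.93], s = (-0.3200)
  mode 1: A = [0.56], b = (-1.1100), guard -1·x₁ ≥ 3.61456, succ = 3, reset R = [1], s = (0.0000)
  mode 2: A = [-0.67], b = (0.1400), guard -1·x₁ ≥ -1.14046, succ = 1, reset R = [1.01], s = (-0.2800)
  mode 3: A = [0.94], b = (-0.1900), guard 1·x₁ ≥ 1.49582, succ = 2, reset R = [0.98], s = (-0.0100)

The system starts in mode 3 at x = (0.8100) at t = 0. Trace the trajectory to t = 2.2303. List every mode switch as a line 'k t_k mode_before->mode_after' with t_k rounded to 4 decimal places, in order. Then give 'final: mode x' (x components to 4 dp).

Mode 3: guard c·x = 1.4958 hit at Δt = 0.8035 (t = 0.8035), x⁻ = (1.4958) → reset → x⁺ = (1.4559), jump to mode 2
Mode 2: guard c·x = -1.1405 hit at Δt = 0.4353 (t = 1.2388), x⁻ = (1.1405) → reset → x⁺ = (0.8719), jump to mode 1
Mode 1: flow for 0.9915 to horizon, guard not reached → x = (0.0476)

1 0.8035 3->2
2 1.2388 2->1
final: 1 0.0476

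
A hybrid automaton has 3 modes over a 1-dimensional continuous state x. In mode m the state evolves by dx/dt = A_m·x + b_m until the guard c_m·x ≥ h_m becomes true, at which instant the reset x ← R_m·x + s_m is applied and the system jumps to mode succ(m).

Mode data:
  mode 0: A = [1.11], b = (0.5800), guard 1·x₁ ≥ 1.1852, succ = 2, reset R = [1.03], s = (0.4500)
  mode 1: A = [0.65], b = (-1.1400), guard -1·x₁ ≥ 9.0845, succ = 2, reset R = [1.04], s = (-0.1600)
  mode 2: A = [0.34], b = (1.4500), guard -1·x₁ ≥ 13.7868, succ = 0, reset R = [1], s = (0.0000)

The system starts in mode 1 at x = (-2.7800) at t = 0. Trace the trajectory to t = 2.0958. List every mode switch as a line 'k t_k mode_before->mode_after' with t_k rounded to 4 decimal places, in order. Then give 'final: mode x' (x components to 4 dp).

Mode 1: guard c·x = 9.0845 hit at Δt = 1.3408 (t = 1.3408), x⁻ = (-9.0845) → reset → x⁺ = (-9.6079), jump to mode 2
Mode 2: flow for 0.7550 to horizon, guard not reached → x = (-11.1716)

1 1.3408 1->2
final: 2 -11.1716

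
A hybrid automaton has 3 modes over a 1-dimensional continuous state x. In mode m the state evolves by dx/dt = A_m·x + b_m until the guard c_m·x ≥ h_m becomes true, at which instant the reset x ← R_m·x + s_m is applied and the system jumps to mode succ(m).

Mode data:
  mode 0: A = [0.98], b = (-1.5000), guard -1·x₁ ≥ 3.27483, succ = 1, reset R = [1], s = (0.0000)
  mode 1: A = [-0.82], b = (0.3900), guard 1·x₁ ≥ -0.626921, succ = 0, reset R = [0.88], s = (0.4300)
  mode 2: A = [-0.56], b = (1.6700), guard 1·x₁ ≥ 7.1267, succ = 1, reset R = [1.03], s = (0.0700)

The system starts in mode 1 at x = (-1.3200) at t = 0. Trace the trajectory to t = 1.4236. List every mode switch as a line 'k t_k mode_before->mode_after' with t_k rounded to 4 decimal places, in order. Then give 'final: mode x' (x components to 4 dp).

Mode 1: guard c·x = -0.6269 hit at Δt = 0.5948 (t = 0.5948), x⁻ = (-0.6269) → reset → x⁺ = (-0.1217), jump to mode 0
Mode 0: flow for 0.8288 to horizon, guard not reached → x = (-2.1919)

1 0.5948 1->0
final: 0 -2.1919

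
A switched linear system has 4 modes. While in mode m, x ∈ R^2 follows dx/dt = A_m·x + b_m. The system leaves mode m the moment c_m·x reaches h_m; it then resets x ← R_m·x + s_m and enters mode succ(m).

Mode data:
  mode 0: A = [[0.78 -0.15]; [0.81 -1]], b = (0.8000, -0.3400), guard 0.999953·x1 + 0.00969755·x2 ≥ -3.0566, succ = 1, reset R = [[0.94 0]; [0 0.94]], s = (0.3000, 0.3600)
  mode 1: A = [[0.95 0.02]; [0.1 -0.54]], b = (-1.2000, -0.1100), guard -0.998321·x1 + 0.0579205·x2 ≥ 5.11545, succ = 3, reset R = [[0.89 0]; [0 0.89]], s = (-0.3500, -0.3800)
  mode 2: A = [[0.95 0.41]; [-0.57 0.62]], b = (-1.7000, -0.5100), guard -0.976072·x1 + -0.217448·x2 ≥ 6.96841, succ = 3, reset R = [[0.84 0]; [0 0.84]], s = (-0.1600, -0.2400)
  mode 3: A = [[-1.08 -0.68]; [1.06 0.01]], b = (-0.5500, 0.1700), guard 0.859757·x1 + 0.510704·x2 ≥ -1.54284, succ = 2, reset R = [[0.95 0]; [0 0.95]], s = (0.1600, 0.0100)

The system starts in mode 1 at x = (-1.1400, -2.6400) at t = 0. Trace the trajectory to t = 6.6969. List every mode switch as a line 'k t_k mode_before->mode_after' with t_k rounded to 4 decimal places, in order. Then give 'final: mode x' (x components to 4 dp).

1 1.0336 1->3
2 2.5654 3->2
3 3.6733 2->3
4 5.0836 3->2
5 6.1690 2->3
final: 3 1.2636 -12.6567

Mode 1: guard c·x = 5.1155 hit at Δt = 1.0336 (t = 1.0336), x⁻ = (-5.2308, -1.8391) → reset → x⁺ = (-5.0054, -2.0168), jump to mode 3
Mode 3: guard c·x = -1.5428 hit at Δt = 1.5318 (t = 2.5654), x⁻ = (0.7503, -4.2840) → reset → x⁺ = (0.8727, -4.0598), jump to mode 2
Mode 2: guard c·x = 6.9684 hit at Δt = 1.1079 (t = 3.6733), x⁻ = (-5.4119, -7.7534) → reset → x⁺ = (-4.7060, -6.7529), jump to mode 3
Mode 3: guard c·x = -1.5428 hit at Δt = 1.4103 (t = 5.0836), x⁻ = (2.3842, -7.0348) → reset → x⁺ = (2.4250, -6.6731), jump to mode 2
Mode 2: guard c·x = 6.9684 hit at Δt = 1.0853 (t = 6.1690), x⁻ = (-3.9744, -14.2061) → reset → x⁺ = (-3.4985, -12.1731), jump to mode 3
Mode 3: flow for 0.5279 to horizon, guard not reached → x = (1.2636, -12.6567)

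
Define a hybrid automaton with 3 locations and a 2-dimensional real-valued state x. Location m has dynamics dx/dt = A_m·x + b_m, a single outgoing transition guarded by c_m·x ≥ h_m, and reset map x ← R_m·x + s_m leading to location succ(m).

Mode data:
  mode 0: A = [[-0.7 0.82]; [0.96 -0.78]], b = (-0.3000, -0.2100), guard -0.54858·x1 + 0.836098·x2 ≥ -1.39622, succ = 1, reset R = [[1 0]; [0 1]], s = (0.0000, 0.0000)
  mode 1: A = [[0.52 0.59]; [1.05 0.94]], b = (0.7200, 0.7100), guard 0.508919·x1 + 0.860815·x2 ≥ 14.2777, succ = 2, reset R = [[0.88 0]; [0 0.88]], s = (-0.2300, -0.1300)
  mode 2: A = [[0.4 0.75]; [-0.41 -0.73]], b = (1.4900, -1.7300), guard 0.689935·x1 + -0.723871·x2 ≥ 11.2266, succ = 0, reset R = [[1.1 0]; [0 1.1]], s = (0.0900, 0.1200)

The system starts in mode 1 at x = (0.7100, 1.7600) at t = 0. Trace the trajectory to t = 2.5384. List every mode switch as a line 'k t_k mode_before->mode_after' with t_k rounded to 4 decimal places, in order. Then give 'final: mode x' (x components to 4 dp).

1 1.1627 1->2
2 2.1987 2->0
final: 0 14.9163 4.8139

Mode 1: guard c·x = 14.2777 hit at Δt = 1.1627 (t = 1.1627), x⁻ = (7.1770, 12.3431) → reset → x⁺ = (6.0858, 10.7320), jump to mode 2
Mode 2: guard c·x = 11.2266 hit at Δt = 1.0360 (t = 2.1987), x⁻ = (16.4171, 0.1384) → reset → x⁺ = (18.1489, 0.2722), jump to mode 0
Mode 0: flow for 0.3397 to horizon, guard not reached → x = (14.9163, 4.8139)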